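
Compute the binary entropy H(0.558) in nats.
0.6864 nats

The binary entropy function is:
H(p) = -p log(p) - (1-p) log(1-p)

H(0.558) = -0.558 × log_e(0.558) - 0.442 × log_e(0.442)
H(0.558) = 0.6864 nats

Note: Binary entropy is maximized at p=0.5 (H=1 bit) and minimized at p=0 or p=1 (H=0).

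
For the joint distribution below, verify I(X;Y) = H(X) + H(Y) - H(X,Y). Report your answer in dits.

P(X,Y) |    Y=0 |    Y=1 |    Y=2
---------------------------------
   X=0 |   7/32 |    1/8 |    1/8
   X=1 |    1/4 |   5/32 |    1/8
I(X;Y) = 0.0004 dits

Mutual information has multiple equivalent forms:
- I(X;Y) = H(X) - H(X|Y)
- I(X;Y) = H(Y) - H(Y|X)
- I(X;Y) = H(X) + H(Y) - H(X,Y)

Computing all quantities:
H(X) = 0.3002, H(Y) = 0.4597, H(X,Y) = 0.7595
H(X|Y) = 0.2998, H(Y|X) = 0.4593

Verification:
H(X) - H(X|Y) = 0.3002 - 0.2998 = 0.0004
H(Y) - H(Y|X) = 0.4597 - 0.4593 = 0.0004
H(X) + H(Y) - H(X,Y) = 0.3002 + 0.4597 - 0.7595 = 0.0004

All forms give I(X;Y) = 0.0004 dits. ✓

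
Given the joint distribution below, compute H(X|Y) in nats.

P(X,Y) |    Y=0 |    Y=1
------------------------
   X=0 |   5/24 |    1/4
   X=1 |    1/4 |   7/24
0.6896 nats

Using the chain rule: H(X|Y) = H(X,Y) - H(Y)

First, compute H(X,Y) = 1.3793 nats

Marginal P(Y) = (11/24, 13/24)
H(Y) = 0.6897 nats

H(X|Y) = H(X,Y) - H(Y) = 1.3793 - 0.6897 = 0.6896 nats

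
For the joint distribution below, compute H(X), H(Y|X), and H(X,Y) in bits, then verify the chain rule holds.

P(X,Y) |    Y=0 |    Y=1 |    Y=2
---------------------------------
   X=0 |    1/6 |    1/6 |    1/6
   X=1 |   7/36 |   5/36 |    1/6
H(X,Y) = 2.5783, H(X) = 1.0000, H(Y|X) = 1.5783 (all in bits)

Chain rule: H(X,Y) = H(X) + H(Y|X)

Left side — joint entropy directly:
H(X,Y) = -Σ p(x,y) log p(x,y) = 2.5783 bits

Right side — compute H(Y|X) from the conditional distributions:
P(X) = (1/2, 1/2), so H(X) = 1.0000 bits
H(Y|X) = Σ_x P(X=x) · H(Y|X=x):
  P(Y|X=0) = (1/3, 1/3, 1/3), H(Y|X=0) = 1.5850, weight P(X=0) = 1/2
  P(Y|X=1) = (7/18, 5/18, 1/3), H(Y|X=1) = 1.5715, weight P(X=1) = 1/2
H(Y|X) = 1.5783 bits

H(X) + H(Y|X) = 1.0000 + 1.5783 = 2.5783 bits

Both sides equal 2.5783 bits. ✓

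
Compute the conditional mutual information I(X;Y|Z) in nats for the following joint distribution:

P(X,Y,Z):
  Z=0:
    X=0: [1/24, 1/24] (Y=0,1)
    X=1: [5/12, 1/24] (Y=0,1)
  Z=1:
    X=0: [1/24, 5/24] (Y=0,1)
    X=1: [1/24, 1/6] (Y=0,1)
0.0356 nats

Conditional mutual information: I(X;Y|Z) = H(X|Z) + H(Y|Z) - H(X,Y|Z)

H(Z) = 0.6897
H(X,Z) = 1.2380 → H(X|Z) = 0.5483
H(Y,Z) = 1.1395 → H(Y|Z) = 0.4499
H(X,Y,Z) = 1.6523 → H(X,Y|Z) = 0.9626

I(X;Y|Z) = 0.5483 + 0.4499 - 0.9626 = 0.0356 nats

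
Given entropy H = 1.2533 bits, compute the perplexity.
2.3839

Perplexity is 2^H (or exp(H) for natural log).

H = 1.2533 bits
Perplexity = 2^1.2533 = 2.3839

Interpretation: The model's uncertainty is equivalent to choosing uniformly among 2.4 options.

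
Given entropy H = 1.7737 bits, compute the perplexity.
3.4193

Perplexity is 2^H (or exp(H) for natural log).

H = 1.7737 bits
Perplexity = 2^1.7737 = 3.4193

Interpretation: The model's uncertainty is equivalent to choosing uniformly among 3.4 options.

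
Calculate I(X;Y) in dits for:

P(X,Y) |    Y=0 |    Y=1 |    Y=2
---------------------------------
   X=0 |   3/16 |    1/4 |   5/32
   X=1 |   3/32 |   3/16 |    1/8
0.0019 dits

Mutual information: I(X;Y) = H(X) + H(Y) - H(X,Y)

Marginals:
P(X) = (19/32, 13/32), H(X) = 0.2934 dits
P(Y) = (9/32, 7/16, 9/32), H(Y) = 0.4670 dits

Joint entropy: H(X,Y) = 0.7584 dits

I(X;Y) = 0.2934 + 0.4670 - 0.7584 = 0.0019 dits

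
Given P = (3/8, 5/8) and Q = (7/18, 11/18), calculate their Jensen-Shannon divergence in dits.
0.0000 dits

Jensen-Shannon divergence is:
JSD(P||Q) = 0.5 × D_KL(P||M) + 0.5 × D_KL(Q||M)
where M = 0.5 × (P + Q) is the mixture distribution.

M = 0.5 × (3/8, 5/8) + 0.5 × (7/18, 11/18) = (0.381944, 0.618056)

D_KL(P||M) = 0.0000 dits
D_KL(Q||M) = 0.0000 dits

JSD(P||Q) = 0.5 × 0.0000 + 0.5 × 0.0000 = 0.0000 dits

Unlike KL divergence, JSD is symmetric and bounded: 0 ≤ JSD ≤ log(2).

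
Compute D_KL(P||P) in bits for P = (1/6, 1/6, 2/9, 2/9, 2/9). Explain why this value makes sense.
0.0000 bits

KL divergence satisfies the Gibbs inequality: D_KL(P||Q) ≥ 0 for all distributions P, Q.

D_KL(P||Q) = Σ p(x) log(p(x)/q(x))
Each term is p(x) × log_2(p(x)/p(x)) = p(x) × log_2(1) = 0, so the sum is 0.
D_KL(P||Q) = 0.0000 bits

When P = Q, the KL divergence is exactly 0, as there is no 'divergence' between identical distributions.

This non-negativity is a fundamental property: relative entropy cannot be negative because it measures how different Q is from P.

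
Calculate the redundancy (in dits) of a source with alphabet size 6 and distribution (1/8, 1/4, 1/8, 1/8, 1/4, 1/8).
0.0256 dits

Redundancy measures how far a source is from maximum entropy:
R = H_max - H(X)

Maximum entropy for 6 symbols: H_max = log_10(6) = 0.7782 dits
Actual entropy: H(X) = 0.7526 dits
Redundancy: R = 0.7782 - 0.7526 = 0.0256 dits

This redundancy represents potential for compression: the source could be compressed by 0.0256 dits per symbol.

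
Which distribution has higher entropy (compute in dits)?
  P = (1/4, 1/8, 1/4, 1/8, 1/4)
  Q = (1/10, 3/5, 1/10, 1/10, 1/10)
P

Computing entropies in dits:
H(P) = 0.6773
H(Q) = 0.5331

Distribution P has higher entropy.

Intuition: The distribution closer to uniform (more spread out) has higher entropy.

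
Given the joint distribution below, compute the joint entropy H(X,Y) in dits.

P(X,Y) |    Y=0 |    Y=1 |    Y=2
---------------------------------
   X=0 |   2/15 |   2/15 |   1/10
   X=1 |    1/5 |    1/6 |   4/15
0.7559 dits

Joint entropy is H(X,Y) = -Σ_{x,y} p(x,y) log p(x,y).

Summing over all non-zero entries:
H(X,Y) = -[2/15·log_10(2/15) + 2/15·log_10(2/15) + 1/10·log_10(1/10) + 1/5·log_10(1/5) + 1/6·log_10(1/6) + 4/15·log_10(4/15)]
H(X,Y) = 0.7559 dits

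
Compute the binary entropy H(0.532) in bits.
0.9970 bits

The binary entropy function is:
H(p) = -p log(p) - (1-p) log(1-p)

H(0.532) = -0.532 × log_2(0.532) - 0.468 × log_2(0.468)
H(0.532) = 0.9970 bits

Note: Binary entropy is maximized at p=0.5 (H=1 bit) and minimized at p=0 or p=1 (H=0).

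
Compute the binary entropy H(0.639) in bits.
0.9435 bits

The binary entropy function is:
H(p) = -p log(p) - (1-p) log(1-p)

H(0.639) = -0.639 × log_2(0.639) - 0.361 × log_2(0.361)
H(0.639) = 0.9435 bits

Note: Binary entropy is maximized at p=0.5 (H=1 bit) and minimized at p=0 or p=1 (H=0).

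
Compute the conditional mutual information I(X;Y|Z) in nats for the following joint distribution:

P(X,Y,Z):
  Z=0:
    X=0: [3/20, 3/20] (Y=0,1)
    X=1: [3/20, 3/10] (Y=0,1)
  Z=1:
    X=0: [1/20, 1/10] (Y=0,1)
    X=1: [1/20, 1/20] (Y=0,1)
0.0138 nats

Conditional mutual information: I(X;Y|Z) = H(X|Z) + H(Y|Z) - H(X,Y|Z)

H(Z) = 0.5623
H(X,Z) = 1.2353 → H(X|Z) = 0.6730
H(Y,Z) = 1.2353 → H(Y|Z) = 0.6730
H(X,Y,Z) = 1.8945 → H(X,Y|Z) = 1.3322

I(X;Y|Z) = 0.6730 + 0.6730 - 1.3322 = 0.0138 nats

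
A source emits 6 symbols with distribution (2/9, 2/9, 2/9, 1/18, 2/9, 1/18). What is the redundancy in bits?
0.1928 bits

Redundancy measures how far a source is from maximum entropy:
R = H_max - H(X)

Maximum entropy for 6 symbols: H_max = log_2(6) = 2.5850 bits
Actual entropy: H(X) = 2.3921 bits
Redundancy: R = 2.5850 - 2.3921 = 0.1928 bits

This redundancy represents potential for compression: the source could be compressed by 0.1928 bits per symbol.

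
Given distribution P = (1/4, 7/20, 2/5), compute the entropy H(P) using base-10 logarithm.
0.4693 dits

Shannon entropy is H(X) = -Σ p(x) log p(x).

For P = (1/4, 7/20, 2/5):
H = -1/4 × log_10(1/4) -7/20 × log_10(7/20) -2/5 × log_10(2/5)
H = 0.4693 dits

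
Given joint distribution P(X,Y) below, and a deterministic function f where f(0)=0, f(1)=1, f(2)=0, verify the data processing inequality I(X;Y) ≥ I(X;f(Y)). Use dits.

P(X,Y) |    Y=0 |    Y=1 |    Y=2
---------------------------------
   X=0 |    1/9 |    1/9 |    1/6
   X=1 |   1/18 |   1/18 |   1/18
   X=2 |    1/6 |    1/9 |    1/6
I(X;Y) = 0.0024, I(X;f(Y)) = 0.0009, inequality holds: 0.0024 ≥ 0.0009

Data Processing Inequality: For any Markov chain X → Y → Z, we have I(X;Y) ≥ I(X;Z).

Here Z = f(Y) is a deterministic function of Y, forming X → Y → Z.

Original I(X;Y) = 0.0024 dits

After applying f:
P(X,Z) where Z=f(Y):
- P(X,Z=0) = P(X,Y=0) + P(X,Y=2)
- P(X,Z=1) = P(X,Y=1)

I(X;Z) = I(X;f(Y)) = 0.0009 dits

Verification: 0.0024 ≥ 0.0009 ✓

Information cannot be created by processing; the function f can only lose information about X.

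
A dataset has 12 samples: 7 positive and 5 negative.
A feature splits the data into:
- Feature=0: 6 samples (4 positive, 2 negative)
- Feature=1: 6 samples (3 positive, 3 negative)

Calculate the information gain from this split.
0.0207 bits

Information Gain = H(Y) - H(Y|Feature)

Before split:
P(positive) = 7/12 = 0.5833
H(Y) = 0.9799 bits

After split:
Feature=0: H = 0.9183 bits (weight = 6/12)
Feature=1: H = 1.0000 bits (weight = 6/12)
H(Y|Feature) = (6/12)×0.9183 + (6/12)×1.0000 = 0.9591 bits

Information Gain = 0.9799 - 0.9591 = 0.0207 bits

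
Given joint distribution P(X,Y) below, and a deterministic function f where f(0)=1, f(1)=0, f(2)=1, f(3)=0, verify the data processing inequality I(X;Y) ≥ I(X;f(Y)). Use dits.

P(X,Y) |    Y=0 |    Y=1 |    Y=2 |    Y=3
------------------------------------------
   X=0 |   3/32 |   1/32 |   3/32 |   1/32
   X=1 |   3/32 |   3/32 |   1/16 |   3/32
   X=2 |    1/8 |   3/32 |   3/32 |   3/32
I(X;Y) = 0.0128, I(X;f(Y)) = 0.0119, inequality holds: 0.0128 ≥ 0.0119

Data Processing Inequality: For any Markov chain X → Y → Z, we have I(X;Y) ≥ I(X;Z).

Here Z = f(Y) is a deterministic function of Y, forming X → Y → Z.

Original I(X;Y) = 0.0128 dits

After applying f:
P(X,Z) where Z=f(Y):
- P(X,Z=0) = P(X,Y=1) + P(X,Y=3)
- P(X,Z=1) = P(X,Y=0) + P(X,Y=2)

I(X;Z) = I(X;f(Y)) = 0.0119 dits

Verification: 0.0128 ≥ 0.0119 ✓

Information cannot be created by processing; the function f can only lose information about X.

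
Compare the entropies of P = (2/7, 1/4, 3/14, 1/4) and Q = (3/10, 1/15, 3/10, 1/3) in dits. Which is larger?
P

Computing entropies in dits:
H(P) = 0.5998
H(Q) = 0.5512

Distribution P has higher entropy.

Intuition: The distribution closer to uniform (more spread out) has higher entropy.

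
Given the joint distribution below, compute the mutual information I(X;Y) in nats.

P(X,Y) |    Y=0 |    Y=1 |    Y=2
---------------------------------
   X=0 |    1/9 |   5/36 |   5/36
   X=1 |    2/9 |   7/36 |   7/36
0.0033 nats

Mutual information: I(X;Y) = H(X) + H(Y) - H(X,Y)

Marginals:
P(X) = (7/18, 11/18), H(X) = 0.6682 nats
P(Y) = (1/3, 1/3, 1/3), H(Y) = 1.0986 nats

Joint entropy: H(X,Y) = 1.7636 nats

I(X;Y) = 0.6682 + 1.0986 - 1.7636 = 0.0033 nats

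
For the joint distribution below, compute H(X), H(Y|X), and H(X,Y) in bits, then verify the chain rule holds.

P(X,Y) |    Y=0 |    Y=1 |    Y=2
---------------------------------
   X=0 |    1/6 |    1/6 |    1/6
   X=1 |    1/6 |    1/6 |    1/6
H(X,Y) = 2.5850, H(X) = 1.0000, H(Y|X) = 1.5850 (all in bits)

Chain rule: H(X,Y) = H(X) + H(Y|X)

Left side — joint entropy directly:
H(X,Y) = -Σ p(x,y) log p(x,y) = 2.5850 bits

Right side — compute H(Y|X) from the conditional distributions:
P(X) = (1/2, 1/2), so H(X) = 1.0000 bits
H(Y|X) = Σ_x P(X=x) · H(Y|X=x):
  P(Y|X=0) = (1/3, 1/3, 1/3), H(Y|X=0) = 1.5850, weight P(X=0) = 1/2
  P(Y|X=1) = (1/3, 1/3, 1/3), H(Y|X=1) = 1.5850, weight P(X=1) = 1/2
H(Y|X) = 1.5850 bits

H(X) + H(Y|X) = 1.0000 + 1.5850 = 2.5850 bits

Both sides equal 2.5850 bits. ✓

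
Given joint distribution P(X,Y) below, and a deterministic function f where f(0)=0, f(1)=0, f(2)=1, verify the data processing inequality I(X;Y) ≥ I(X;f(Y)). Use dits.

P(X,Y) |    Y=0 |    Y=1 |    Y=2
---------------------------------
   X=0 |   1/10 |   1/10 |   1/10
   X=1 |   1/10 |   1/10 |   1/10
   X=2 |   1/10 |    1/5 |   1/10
I(X;Y) = 0.0060, I(X;f(Y)) = 0.0017, inequality holds: 0.0060 ≥ 0.0017

Data Processing Inequality: For any Markov chain X → Y → Z, we have I(X;Y) ≥ I(X;Z).

Here Z = f(Y) is a deterministic function of Y, forming X → Y → Z.

Original I(X;Y) = 0.0060 dits

After applying f:
P(X,Z) where Z=f(Y):
- P(X,Z=0) = P(X,Y=0) + P(X,Y=1)
- P(X,Z=1) = P(X,Y=2)

I(X;Z) = I(X;f(Y)) = 0.0017 dits

Verification: 0.0060 ≥ 0.0017 ✓

Information cannot be created by processing; the function f can only lose information about X.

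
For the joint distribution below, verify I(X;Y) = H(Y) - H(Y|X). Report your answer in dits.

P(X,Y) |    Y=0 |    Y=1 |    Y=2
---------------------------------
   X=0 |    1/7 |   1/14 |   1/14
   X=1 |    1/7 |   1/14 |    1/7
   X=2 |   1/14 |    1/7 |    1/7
I(X;Y) = 0.0186 dits

Mutual information has multiple equivalent forms:
- I(X;Y) = H(X) - H(X|Y)
- I(X;Y) = H(Y) - H(Y|X)
- I(X;Y) = H(X) + H(Y) - H(X,Y)

Computing all quantities:
H(X) = 0.4748, H(Y) = 0.4748, H(X,Y) = 0.9311
H(X|Y) = 0.4563, H(Y|X) = 0.4563

Verification:
H(X) - H(X|Y) = 0.4748 - 0.4563 = 0.0186
H(Y) - H(Y|X) = 0.4748 - 0.4563 = 0.0186
H(X) + H(Y) - H(X,Y) = 0.4748 + 0.4748 - 0.9311 = 0.0186

All forms give I(X;Y) = 0.0186 dits. ✓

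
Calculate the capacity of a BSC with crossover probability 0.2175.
0.2444 bits

For a binary symmetric channel (BSC) with error probability p:
Capacity C = 1 - H(p) bits per symbol

where H(p) = -p log₂(p) - (1-p) log₂(1-p) is the binary entropy function.

H(0.2175) = 0.7556 bits
C = 1 - 0.7556 = 0.2444 bits per symbol

This means we can reliably transmit up to 0.2444 bits of information per channel use.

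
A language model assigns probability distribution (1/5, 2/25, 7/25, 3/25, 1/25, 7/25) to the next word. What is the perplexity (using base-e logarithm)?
5.0531

Perplexity is e^H (or exp(H) for natural log).

First, H = -Σ p log p = 1.6200 nats
Perplexity = e^1.6200 = 5.0531

Interpretation: The model's uncertainty is equivalent to choosing uniformly among 5.1 options.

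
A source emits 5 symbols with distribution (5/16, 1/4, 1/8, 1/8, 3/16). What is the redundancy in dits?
0.0285 dits

Redundancy measures how far a source is from maximum entropy:
R = H_max - H(X)

Maximum entropy for 5 symbols: H_max = log_10(5) = 0.6990 dits
Actual entropy: H(X) = 0.6705 dits
Redundancy: R = 0.6990 - 0.6705 = 0.0285 dits

This redundancy represents potential for compression: the source could be compressed by 0.0285 dits per symbol.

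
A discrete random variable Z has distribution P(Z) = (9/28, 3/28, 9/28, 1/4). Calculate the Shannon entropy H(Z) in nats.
1.3155 nats

Shannon entropy is H(X) = -Σ p(x) log p(x).

For P = (9/28, 3/28, 9/28, 1/4):
H = -9/28 × log_e(9/28) -3/28 × log_e(3/28) -9/28 × log_e(9/28) -1/4 × log_e(1/4)
H = 1.3155 nats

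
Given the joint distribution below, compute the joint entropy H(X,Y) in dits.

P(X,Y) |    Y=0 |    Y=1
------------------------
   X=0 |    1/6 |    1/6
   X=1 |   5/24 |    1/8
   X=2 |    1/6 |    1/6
0.7736 dits

Joint entropy is H(X,Y) = -Σ_{x,y} p(x,y) log p(x,y).

Summing over all non-zero entries:
H(X,Y) = -[1/6·log_10(1/6) + 1/6·log_10(1/6) + 5/24·log_10(5/24) + 1/8·log_10(1/8) + 1/6·log_10(1/6) + 1/6·log_10(1/6)]
H(X,Y) = 0.7736 dits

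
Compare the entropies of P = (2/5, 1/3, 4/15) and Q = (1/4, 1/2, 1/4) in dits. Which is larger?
P

Computing entropies in dits:
H(P) = 0.4713
H(Q) = 0.4515

Distribution P has higher entropy.

Intuition: The distribution closer to uniform (more spread out) has higher entropy.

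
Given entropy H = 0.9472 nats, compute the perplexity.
2.5785

Perplexity is e^H (or exp(H) for natural log).

H = 0.9472 nats
Perplexity = e^0.9472 = 2.5785

Interpretation: The model's uncertainty is equivalent to choosing uniformly among 2.6 options.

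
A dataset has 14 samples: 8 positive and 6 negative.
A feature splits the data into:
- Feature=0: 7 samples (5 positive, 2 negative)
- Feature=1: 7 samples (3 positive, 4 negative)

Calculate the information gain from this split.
0.0611 bits

Information Gain = H(Y) - H(Y|Feature)

Before split:
P(positive) = 8/14 = 0.5714
H(Y) = 0.9852 bits

After split:
Feature=0: H = 0.8631 bits (weight = 7/14)
Feature=1: H = 0.9852 bits (weight = 7/14)
H(Y|Feature) = (7/14)×0.8631 + (7/14)×0.9852 = 0.9242 bits

Information Gain = 0.9852 - 0.9242 = 0.0611 bits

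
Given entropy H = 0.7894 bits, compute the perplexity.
1.7284

Perplexity is 2^H (or exp(H) for natural log).

H = 0.7894 bits
Perplexity = 2^0.7894 = 1.7284

Interpretation: The model's uncertainty is equivalent to choosing uniformly among 1.7 options.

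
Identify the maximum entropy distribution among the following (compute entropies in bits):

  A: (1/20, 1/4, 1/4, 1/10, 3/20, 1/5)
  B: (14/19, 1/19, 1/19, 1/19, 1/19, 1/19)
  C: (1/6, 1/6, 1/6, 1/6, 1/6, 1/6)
C

For a discrete distribution over n outcomes, entropy is maximized by the uniform distribution.

Computing entropies:
H(A) = 2.4232 bits
H(B) = 1.4425 bits
H(C) = 2.5850 bits

The uniform distribution (where all probabilities equal 1/6) achieves the maximum entropy of log_2(6) = 2.5850 bits.

Distribution C has the highest entropy.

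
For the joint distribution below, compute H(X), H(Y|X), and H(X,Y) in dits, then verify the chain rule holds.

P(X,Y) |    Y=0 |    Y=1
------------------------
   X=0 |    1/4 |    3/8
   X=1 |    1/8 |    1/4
H(X,Y) = 0.5737, H(X) = 0.2873, H(Y|X) = 0.2863 (all in dits)

Chain rule: H(X,Y) = H(X) + H(Y|X)

Left side — joint entropy directly:
H(X,Y) = -Σ p(x,y) log p(x,y) = 0.5737 dits

Right side — compute H(Y|X) from the conditional distributions:
P(X) = (5/8, 3/8), so H(X) = 0.2873 dits
H(Y|X) = Σ_x P(X=x) · H(Y|X=x):
  P(Y|X=0) = (2/5, 3/5), H(Y|X=0) = 0.2923, weight P(X=0) = 5/8
  P(Y|X=1) = (1/3, 2/3), H(Y|X=1) = 0.2764, weight P(X=1) = 3/8
H(Y|X) = 0.2863 dits

H(X) + H(Y|X) = 0.2873 + 0.2863 = 0.5737 dits

Both sides equal 0.5737 dits. ✓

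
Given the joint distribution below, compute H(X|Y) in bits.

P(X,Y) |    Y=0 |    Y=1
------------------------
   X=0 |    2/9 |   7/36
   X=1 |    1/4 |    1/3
0.9721 bits

Using the chain rule: H(X|Y) = H(X,Y) - H(Y)

First, compute H(X,Y) = 1.9699 bits

Marginal P(Y) = (17/36, 19/36)
H(Y) = 0.9978 bits

H(X|Y) = H(X,Y) - H(Y) = 1.9699 - 0.9978 = 0.9721 bits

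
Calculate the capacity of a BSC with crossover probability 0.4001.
0.0290 bits

For a binary symmetric channel (BSC) with error probability p:
Capacity C = 1 - H(p) bits per symbol

where H(p) = -p log₂(p) - (1-p) log₂(1-p) is the binary entropy function.

H(0.4001) = 0.9710 bits
C = 1 - 0.9710 = 0.0290 bits per symbol

This means we can reliably transmit up to 0.0290 bits of information per channel use.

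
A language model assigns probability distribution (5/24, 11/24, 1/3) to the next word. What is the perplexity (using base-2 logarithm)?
2.8593

Perplexity is 2^H (or exp(H) for natural log).

First, H = -Σ p log p = 1.5157 bits
Perplexity = 2^1.5157 = 2.8593

Interpretation: The model's uncertainty is equivalent to choosing uniformly among 2.9 options.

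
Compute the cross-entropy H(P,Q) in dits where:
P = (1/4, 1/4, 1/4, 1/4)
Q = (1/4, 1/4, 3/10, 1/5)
0.6065 dits

Cross-entropy: H(P,Q) = -Σ p(x) log q(x)

Alternatively: H(P,Q) = H(P) + D_KL(P||Q)
H(P) = 0.6021 dits
D_KL(P||Q) = 0.0044 dits

H(P,Q) = 0.6021 + 0.0044 = 0.6065 dits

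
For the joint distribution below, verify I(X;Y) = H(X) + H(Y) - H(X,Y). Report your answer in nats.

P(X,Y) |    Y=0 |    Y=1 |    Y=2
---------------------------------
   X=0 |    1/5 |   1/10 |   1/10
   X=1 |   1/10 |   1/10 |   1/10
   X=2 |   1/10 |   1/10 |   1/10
I(X;Y) = 0.0138 nats

Mutual information has multiple equivalent forms:
- I(X;Y) = H(X) - H(X|Y)
- I(X;Y) = H(Y) - H(Y|X)
- I(X;Y) = H(X) + H(Y) - H(X,Y)

Computing all quantities:
H(X) = 1.0889, H(Y) = 1.0889, H(X,Y) = 2.1640
H(X|Y) = 1.0751, H(Y|X) = 1.0751

Verification:
H(X) - H(X|Y) = 1.0889 - 1.0751 = 0.0138
H(Y) - H(Y|X) = 1.0889 - 1.0751 = 0.0138
H(X) + H(Y) - H(X,Y) = 1.0889 + 1.0889 - 2.1640 = 0.0138

All forms give I(X;Y) = 0.0138 nats. ✓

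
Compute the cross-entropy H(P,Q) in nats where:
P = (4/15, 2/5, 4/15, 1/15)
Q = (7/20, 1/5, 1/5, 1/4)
1.4453 nats

Cross-entropy: H(P,Q) = -Σ p(x) log q(x)

Alternatively: H(P,Q) = H(P) + D_KL(P||Q)
H(P) = 1.2520 nats
D_KL(P||Q) = 0.1933 nats

H(P,Q) = 1.2520 + 0.1933 = 1.4453 nats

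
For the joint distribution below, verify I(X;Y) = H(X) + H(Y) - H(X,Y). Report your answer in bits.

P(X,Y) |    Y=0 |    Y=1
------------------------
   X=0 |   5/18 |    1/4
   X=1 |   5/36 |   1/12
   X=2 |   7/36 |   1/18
I(X;Y) = 0.0342 bits

Mutual information has multiple equivalent forms:
- I(X;Y) = H(X) - H(X|Y)
- I(X;Y) = H(Y) - H(Y|X)
- I(X;Y) = H(X) + H(Y) - H(X,Y)

Computing all quantities:
H(X) = 1.4688, H(Y) = 0.9641, H(X,Y) = 2.3987
H(X|Y) = 1.4346, H(Y|X) = 0.9299

Verification:
H(X) - H(X|Y) = 1.4688 - 1.4346 = 0.0342
H(Y) - H(Y|X) = 0.9641 - 0.9299 = 0.0342
H(X) + H(Y) - H(X,Y) = 1.4688 + 0.9641 - 2.3987 = 0.0342

All forms give I(X;Y) = 0.0342 bits. ✓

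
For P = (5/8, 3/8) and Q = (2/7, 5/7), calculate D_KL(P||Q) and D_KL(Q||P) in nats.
D_KL(P||Q) = 0.2476, D_KL(Q||P) = 0.2366

KL divergence is not symmetric: D_KL(P||Q) ≠ D_KL(Q||P) in general.

D_KL(P||Q) = 0.2476 nats
D_KL(Q||P) = 0.2366 nats

No, they are not equal!

This asymmetry is why KL divergence is not a true distance metric.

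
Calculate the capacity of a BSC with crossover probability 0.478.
0.0014 bits

For a binary symmetric channel (BSC) with error probability p:
Capacity C = 1 - H(p) bits per symbol

where H(p) = -p log₂(p) - (1-p) log₂(1-p) is the binary entropy function.

H(0.478) = 0.9986 bits
C = 1 - 0.9986 = 0.0014 bits per symbol

This means we can reliably transmit up to 0.0014 bits of information per channel use.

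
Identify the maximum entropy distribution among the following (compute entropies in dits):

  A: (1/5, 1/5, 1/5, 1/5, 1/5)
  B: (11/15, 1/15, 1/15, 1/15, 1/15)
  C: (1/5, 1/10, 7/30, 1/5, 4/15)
A

For a discrete distribution over n outcomes, entropy is maximized by the uniform distribution.

Computing entropies:
H(A) = 0.6990 dits
H(B) = 0.4124 dits
H(C) = 0.6801 dits

The uniform distribution (where all probabilities equal 1/5) achieves the maximum entropy of log_10(5) = 0.6990 dits.

Distribution A has the highest entropy.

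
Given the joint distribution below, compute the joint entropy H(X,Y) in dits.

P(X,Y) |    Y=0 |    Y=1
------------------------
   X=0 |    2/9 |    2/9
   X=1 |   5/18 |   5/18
0.5994 dits

Joint entropy is H(X,Y) = -Σ_{x,y} p(x,y) log p(x,y).

Summing over all non-zero entries:
H(X,Y) = -[2/9·log_10(2/9) + 2/9·log_10(2/9) + 5/18·log_10(5/18) + 5/18·log_10(5/18)]
H(X,Y) = 0.5994 dits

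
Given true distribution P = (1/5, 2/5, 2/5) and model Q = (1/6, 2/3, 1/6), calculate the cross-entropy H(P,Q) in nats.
1.2372 nats

Cross-entropy: H(P,Q) = -Σ p(x) log q(x)

Alternatively: H(P,Q) = H(P) + D_KL(P||Q)
H(P) = 1.0549 nats
D_KL(P||Q) = 0.1823 nats

H(P,Q) = 1.0549 + 0.1823 = 1.2372 nats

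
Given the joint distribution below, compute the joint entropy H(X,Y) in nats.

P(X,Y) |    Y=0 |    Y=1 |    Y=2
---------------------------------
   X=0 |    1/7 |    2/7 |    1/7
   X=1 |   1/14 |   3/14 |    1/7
1.7105 nats

Joint entropy is H(X,Y) = -Σ_{x,y} p(x,y) log p(x,y).

Summing over all non-zero entries:
H(X,Y) = -[1/7·log_e(1/7) + 2/7·log_e(2/7) + 1/7·log_e(1/7) + 1/14·log_e(1/14) + 3/14·log_e(3/14) + 1/7·log_e(1/7)]
H(X,Y) = 1.7105 nats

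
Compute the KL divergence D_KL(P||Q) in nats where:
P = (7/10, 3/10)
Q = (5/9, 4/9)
0.0439 nats

KL divergence: D_KL(P||Q) = Σ p(x) log(p(x)/q(x))

Computing term by term:
  x=0: 7/10 × log_e[(7/10)/(5/9)] = 7/10 × 0.2311 = 0.1618
  x=1: 3/10 × log_e[(3/10)/(4/9)] = 3/10 × -0.3930 = -0.1179

D_KL(P||Q) = 0.0439 nats

Note: KL divergence is always non-negative and equals 0 iff P = Q.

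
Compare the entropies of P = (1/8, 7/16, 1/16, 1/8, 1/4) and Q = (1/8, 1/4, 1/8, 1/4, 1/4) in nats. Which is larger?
Q

Computing entropies in nats:
H(P) = 1.4014
H(Q) = 1.5596

Distribution Q has higher entropy.

Intuition: The distribution closer to uniform (more spread out) has higher entropy.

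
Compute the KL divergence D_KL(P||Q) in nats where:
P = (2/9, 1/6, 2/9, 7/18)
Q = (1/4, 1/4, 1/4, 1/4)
0.0519 nats

KL divergence: D_KL(P||Q) = Σ p(x) log(p(x)/q(x))

Computing term by term:
  x=0: 2/9 × log_e[(2/9)/(1/4)] = 2/9 × -0.1178 = -0.0262
  x=1: 1/6 × log_e[(1/6)/(1/4)] = 1/6 × -0.4055 = -0.0676
  x=2: 2/9 × log_e[(2/9)/(1/4)] = 2/9 × -0.1178 = -0.0262
  x=3: 7/18 × log_e[(7/18)/(1/4)] = 7/18 × 0.4418 = 0.1718

D_KL(P||Q) = 0.0519 nats

Note: KL divergence is always non-negative and equals 0 iff P = Q.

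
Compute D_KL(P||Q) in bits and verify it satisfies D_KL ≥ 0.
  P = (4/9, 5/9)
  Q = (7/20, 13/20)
0.0273 bits

KL divergence satisfies the Gibbs inequality: D_KL(P||Q) ≥ 0 for all distributions P, Q.

D_KL(P||Q) = Σ p(x) log(p(x)/q(x))
Term by term:
  x=0: 4/9 × log_2[(4/9)/(7/20)] = 0.1532
  x=1: 5/9 × log_2[(5/9)/(13/20)] = -0.1258
D_KL(P||Q) = 0.0273 bits

D_KL(P||Q) = 0.0273 ≥ 0 ✓

This non-negativity is a fundamental property: relative entropy cannot be negative because it measures how different Q is from P.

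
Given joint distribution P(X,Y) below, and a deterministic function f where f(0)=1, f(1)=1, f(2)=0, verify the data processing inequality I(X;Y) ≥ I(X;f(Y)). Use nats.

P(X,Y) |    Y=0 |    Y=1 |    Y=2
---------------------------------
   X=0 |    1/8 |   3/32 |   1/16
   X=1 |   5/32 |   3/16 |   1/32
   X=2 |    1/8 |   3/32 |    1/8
I(X;Y) = 0.0487, I(X;f(Y)) = 0.0435, inequality holds: 0.0487 ≥ 0.0435

Data Processing Inequality: For any Markov chain X → Y → Z, we have I(X;Y) ≥ I(X;Z).

Here Z = f(Y) is a deterministic function of Y, forming X → Y → Z.

Original I(X;Y) = 0.0487 nats

After applying f:
P(X,Z) where Z=f(Y):
- P(X,Z=0) = P(X,Y=2)
- P(X,Z=1) = P(X,Y=0) + P(X,Y=1)

I(X;Z) = I(X;f(Y)) = 0.0435 nats

Verification: 0.0487 ≥ 0.0435 ✓

Information cannot be created by processing; the function f can only lose information about X.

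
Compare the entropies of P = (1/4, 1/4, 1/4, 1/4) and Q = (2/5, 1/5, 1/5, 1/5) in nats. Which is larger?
P

Computing entropies in nats:
H(P) = 1.3863
H(Q) = 1.3322

Distribution P has higher entropy.

Intuition: The distribution closer to uniform (more spread out) has higher entropy.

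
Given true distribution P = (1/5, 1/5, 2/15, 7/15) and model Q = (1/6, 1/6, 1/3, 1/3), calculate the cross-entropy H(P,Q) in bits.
1.9850 bits

Cross-entropy: H(P,Q) = -Σ p(x) log q(x)

Alternatively: H(P,Q) = H(P) + D_KL(P||Q)
H(P) = 1.8295 bits
D_KL(P||Q) = 0.1555 bits

H(P,Q) = 1.8295 + 0.1555 = 1.9850 bits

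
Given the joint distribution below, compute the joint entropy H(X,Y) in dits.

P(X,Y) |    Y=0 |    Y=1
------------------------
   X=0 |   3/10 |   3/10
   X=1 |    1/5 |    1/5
0.5933 dits

Joint entropy is H(X,Y) = -Σ_{x,y} p(x,y) log p(x,y).

Summing over all non-zero entries:
H(X,Y) = -[3/10·log_10(3/10) + 3/10·log_10(3/10) + 1/5·log_10(1/5) + 1/5·log_10(1/5)]
H(X,Y) = 0.5933 dits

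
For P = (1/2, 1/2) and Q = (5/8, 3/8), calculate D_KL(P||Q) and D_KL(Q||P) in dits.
D_KL(P||Q) = 0.0140, D_KL(Q||P) = 0.0137

KL divergence is not symmetric: D_KL(P||Q) ≠ D_KL(Q||P) in general.

D_KL(P||Q) = 0.0140 dits
D_KL(Q||P) = 0.0137 dits

No, they are not equal!

This asymmetry is why KL divergence is not a true distance metric.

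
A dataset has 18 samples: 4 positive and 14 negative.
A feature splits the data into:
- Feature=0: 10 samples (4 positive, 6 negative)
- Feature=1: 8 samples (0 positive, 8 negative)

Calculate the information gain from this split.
0.2248 bits

Information Gain = H(Y) - H(Y|Feature)

Before split:
P(positive) = 4/18 = 0.2222
H(Y) = 0.7642 bits

After split:
Feature=0: H = 0.9710 bits (weight = 10/18)
Feature=1: H = 0.0000 bits (weight = 8/18)
H(Y|Feature) = (10/18)×0.9710 + (8/18)×0.0000 = 0.5394 bits

Information Gain = 0.7642 - 0.5394 = 0.2248 bits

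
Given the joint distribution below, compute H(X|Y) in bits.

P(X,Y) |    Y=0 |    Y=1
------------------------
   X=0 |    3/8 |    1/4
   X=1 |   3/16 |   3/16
0.9476 bits

Using the chain rule: H(X|Y) = H(X,Y) - H(Y)

First, compute H(X,Y) = 1.9363 bits

Marginal P(Y) = (9/16, 7/16)
H(Y) = 0.9887 bits

H(X|Y) = H(X,Y) - H(Y) = 1.9363 - 0.9887 = 0.9476 bits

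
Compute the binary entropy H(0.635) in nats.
0.6562 nats

The binary entropy function is:
H(p) = -p log(p) - (1-p) log(1-p)

H(0.635) = -0.635 × log_e(0.635) - 0.365 × log_e(0.365)
H(0.635) = 0.6562 nats

Note: Binary entropy is maximized at p=0.5 (H=1 bit) and minimized at p=0 or p=1 (H=0).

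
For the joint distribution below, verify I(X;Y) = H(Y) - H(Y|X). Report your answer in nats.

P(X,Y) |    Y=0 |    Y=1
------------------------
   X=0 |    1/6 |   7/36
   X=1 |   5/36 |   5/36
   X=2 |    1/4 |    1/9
I(X;Y) = 0.0223 nats

Mutual information has multiple equivalent forms:
- I(X;Y) = H(X) - H(X|Y)
- I(X;Y) = H(Y) - H(Y|X)
- I(X;Y) = H(X) + H(Y) - H(X,Y)

Computing all quantities:
H(X) = 1.0914, H(Y) = 0.6870, H(X,Y) = 1.7561
H(X|Y) = 1.0692, H(Y|X) = 0.6647

Verification:
H(X) - H(X|Y) = 1.0914 - 1.0692 = 0.0223
H(Y) - H(Y|X) = 0.6870 - 0.6647 = 0.0223
H(X) + H(Y) - H(X,Y) = 1.0914 + 0.6870 - 1.7561 = 0.0223

All forms give I(X;Y) = 0.0223 nats. ✓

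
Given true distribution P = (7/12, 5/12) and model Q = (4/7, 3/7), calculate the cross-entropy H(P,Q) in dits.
0.2951 dits

Cross-entropy: H(P,Q) = -Σ p(x) log q(x)

Alternatively: H(P,Q) = H(P) + D_KL(P||Q)
H(P) = 0.2950 dits
D_KL(P||Q) = 0.0001 dits

H(P,Q) = 0.2950 + 0.0001 = 0.2951 dits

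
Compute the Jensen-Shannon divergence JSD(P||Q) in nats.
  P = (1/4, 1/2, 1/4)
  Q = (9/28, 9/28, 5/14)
0.0168 nats

Jensen-Shannon divergence is:
JSD(P||Q) = 0.5 × D_KL(P||M) + 0.5 × D_KL(Q||M)
where M = 0.5 × (P + Q) is the mixture distribution.

M = 0.5 × (1/4, 1/2, 1/4) + 0.5 × (9/28, 9/28, 5/14) = (2/7, 0.410714, 0.303571)

D_KL(P||M) = 0.0164 nats
D_KL(Q||M) = 0.0171 nats

JSD(P||Q) = 0.5 × 0.0164 + 0.5 × 0.0171 = 0.0168 nats

Unlike KL divergence, JSD is symmetric and bounded: 0 ≤ JSD ≤ log(2).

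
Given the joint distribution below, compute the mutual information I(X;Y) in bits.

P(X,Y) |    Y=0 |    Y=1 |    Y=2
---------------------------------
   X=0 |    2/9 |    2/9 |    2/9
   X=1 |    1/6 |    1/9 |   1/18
0.0285 bits

Mutual information: I(X;Y) = H(X) + H(Y) - H(X,Y)

Marginals:
P(X) = (2/3, 1/3), H(X) = 0.9183 bits
P(Y) = (7/18, 1/3, 5/18), H(Y) = 1.5715 bits

Joint entropy: H(X,Y) = 2.4613 bits

I(X;Y) = 0.9183 + 1.5715 - 2.4613 = 0.0285 bits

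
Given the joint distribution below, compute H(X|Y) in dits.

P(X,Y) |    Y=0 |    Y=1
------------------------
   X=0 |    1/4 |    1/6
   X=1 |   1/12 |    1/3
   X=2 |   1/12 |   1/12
0.4141 dits

Using the chain rule: H(X|Y) = H(X,Y) - H(Y)

First, compute H(X,Y) = 0.7090 dits

Marginal P(Y) = (5/12, 7/12)
H(Y) = 0.2950 dits

H(X|Y) = H(X,Y) - H(Y) = 0.7090 - 0.2950 = 0.4141 dits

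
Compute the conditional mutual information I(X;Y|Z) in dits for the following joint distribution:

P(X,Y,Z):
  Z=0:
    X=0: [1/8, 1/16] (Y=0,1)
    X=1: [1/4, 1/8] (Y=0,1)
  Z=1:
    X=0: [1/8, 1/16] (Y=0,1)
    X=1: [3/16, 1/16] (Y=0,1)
0.0008 dits

Conditional mutual information: I(X;Y|Z) = H(X|Z) + H(Y|Z) - H(X,Y|Z)

H(Z) = 0.2976
H(X,Z) = 0.5829 → H(X|Z) = 0.2852
H(Y,Z) = 0.5668 → H(Y|Z) = 0.2692
H(X,Y,Z) = 0.8513 → H(X,Y|Z) = 0.5536

I(X;Y|Z) = 0.2852 + 0.2692 - 0.5536 = 0.0008 dits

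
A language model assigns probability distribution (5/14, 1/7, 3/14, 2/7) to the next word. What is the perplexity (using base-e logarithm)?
3.7952

Perplexity is e^H (or exp(H) for natural log).

First, H = -Σ p log p = 1.3337 nats
Perplexity = e^1.3337 = 3.7952

Interpretation: The model's uncertainty is equivalent to choosing uniformly among 3.8 options.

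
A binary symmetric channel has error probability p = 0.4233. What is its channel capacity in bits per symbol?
0.0170 bits

For a binary symmetric channel (BSC) with error probability p:
Capacity C = 1 - H(p) bits per symbol

where H(p) = -p log₂(p) - (1-p) log₂(1-p) is the binary entropy function.

H(0.4233) = 0.9830 bits
C = 1 - 0.9830 = 0.0170 bits per symbol

This means we can reliably transmit up to 0.0170 bits of information per channel use.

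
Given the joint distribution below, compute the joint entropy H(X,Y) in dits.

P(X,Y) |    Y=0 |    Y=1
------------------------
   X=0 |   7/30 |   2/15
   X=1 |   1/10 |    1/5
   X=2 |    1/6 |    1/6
0.7633 dits

Joint entropy is H(X,Y) = -Σ_{x,y} p(x,y) log p(x,y).

Summing over all non-zero entries:
H(X,Y) = -[7/30·log_10(7/30) + 2/15·log_10(2/15) + 1/10·log_10(1/10) + 1/5·log_10(1/5) + 1/6·log_10(1/6) + 1/6·log_10(1/6)]
H(X,Y) = 0.7633 dits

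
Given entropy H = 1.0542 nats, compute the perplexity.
2.8697

Perplexity is e^H (or exp(H) for natural log).

H = 1.0542 nats
Perplexity = e^1.0542 = 2.8697

Interpretation: The model's uncertainty is equivalent to choosing uniformly among 2.9 options.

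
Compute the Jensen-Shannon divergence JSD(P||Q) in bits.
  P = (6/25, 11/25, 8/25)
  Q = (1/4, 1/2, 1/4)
0.0046 bits

Jensen-Shannon divergence is:
JSD(P||Q) = 0.5 × D_KL(P||M) + 0.5 × D_KL(Q||M)
where M = 0.5 × (P + Q) is the mixture distribution.

M = 0.5 × (6/25, 11/25, 8/25) + 0.5 × (1/4, 1/2, 1/4) = (0.245, 0.47, 0.285)

D_KL(P||M) = 0.0045 bits
D_KL(Q||M) = 0.0047 bits

JSD(P||Q) = 0.5 × 0.0045 + 0.5 × 0.0047 = 0.0046 bits

Unlike KL divergence, JSD is symmetric and bounded: 0 ≤ JSD ≤ log(2).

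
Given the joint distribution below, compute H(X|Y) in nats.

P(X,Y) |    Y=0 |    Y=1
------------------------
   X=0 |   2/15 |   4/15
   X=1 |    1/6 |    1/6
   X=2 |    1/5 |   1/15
1.0277 nats

Using the chain rule: H(X|Y) = H(X,Y) - H(Y)

First, compute H(X,Y) = 1.7208 nats

Marginal P(Y) = (1/2, 1/2)
H(Y) = 0.6931 nats

H(X|Y) = H(X,Y) - H(Y) = 1.7208 - 0.6931 = 1.0277 nats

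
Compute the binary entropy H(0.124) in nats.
0.3748 nats

The binary entropy function is:
H(p) = -p log(p) - (1-p) log(1-p)

H(0.124) = -0.124 × log_e(0.124) - 0.876 × log_e(0.876)
H(0.124) = 0.3748 nats

Note: Binary entropy is maximized at p=0.5 (H=1 bit) and minimized at p=0 or p=1 (H=0).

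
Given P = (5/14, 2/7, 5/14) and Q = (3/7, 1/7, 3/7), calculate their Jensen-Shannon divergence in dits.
0.0067 dits

Jensen-Shannon divergence is:
JSD(P||Q) = 0.5 × D_KL(P||M) + 0.5 × D_KL(Q||M)
where M = 0.5 × (P + Q) is the mixture distribution.

M = 0.5 × (5/14, 2/7, 5/14) + 0.5 × (3/7, 1/7, 3/7) = (11/28, 3/14, 11/28)

D_KL(P||M) = 0.0061 dits
D_KL(Q||M) = 0.0072 dits

JSD(P||Q) = 0.5 × 0.0061 + 0.5 × 0.0072 = 0.0067 dits

Unlike KL divergence, JSD is symmetric and bounded: 0 ≤ JSD ≤ log(2).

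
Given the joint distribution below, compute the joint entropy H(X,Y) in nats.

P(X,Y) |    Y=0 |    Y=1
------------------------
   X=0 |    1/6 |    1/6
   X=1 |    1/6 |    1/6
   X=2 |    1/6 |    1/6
1.7918 nats

Joint entropy is H(X,Y) = -Σ_{x,y} p(x,y) log p(x,y).

Summing over all non-zero entries:
H(X,Y) = -[1/6·log_e(1/6) + 1/6·log_e(1/6) + 1/6·log_e(1/6) + 1/6·log_e(1/6) + 1/6·log_e(1/6) + 1/6·log_e(1/6)]
H(X,Y) = 1.7918 nats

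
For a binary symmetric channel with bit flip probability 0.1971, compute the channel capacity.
0.2839 bits

For a binary symmetric channel (BSC) with error probability p:
Capacity C = 1 - H(p) bits per symbol

where H(p) = -p log₂(p) - (1-p) log₂(1-p) is the binary entropy function.

H(0.1971) = 0.7161 bits
C = 1 - 0.7161 = 0.2839 bits per symbol

This means we can reliably transmit up to 0.2839 bits of information per channel use.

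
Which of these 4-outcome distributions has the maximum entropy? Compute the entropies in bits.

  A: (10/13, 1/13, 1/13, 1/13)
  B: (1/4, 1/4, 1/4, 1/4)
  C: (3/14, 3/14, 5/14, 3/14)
B

For a discrete distribution over n outcomes, entropy is maximized by the uniform distribution.

Computing entropies:
H(A) = 1.1451 bits
H(B) = 2.0000 bits
H(C) = 1.9592 bits

The uniform distribution (where all probabilities equal 1/4) achieves the maximum entropy of log_2(4) = 2.0000 bits.

Distribution B has the highest entropy.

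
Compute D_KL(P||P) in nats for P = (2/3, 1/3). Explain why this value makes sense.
0.0000 nats

KL divergence satisfies the Gibbs inequality: D_KL(P||Q) ≥ 0 for all distributions P, Q.

D_KL(P||Q) = Σ p(x) log(p(x)/q(x))
Each term is p(x) × log_e(p(x)/p(x)) = p(x) × log_e(1) = 0, so the sum is 0.
D_KL(P||Q) = 0.0000 nats

When P = Q, the KL divergence is exactly 0, as there is no 'divergence' between identical distributions.

This non-negativity is a fundamental property: relative entropy cannot be negative because it measures how different Q is from P.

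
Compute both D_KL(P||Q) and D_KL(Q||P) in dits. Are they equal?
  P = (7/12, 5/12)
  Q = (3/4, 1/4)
D_KL(P||Q) = 0.0288, D_KL(Q||P) = 0.0264

KL divergence is not symmetric: D_KL(P||Q) ≠ D_KL(Q||P) in general.

D_KL(P||Q) = 0.0288 dits
D_KL(Q||P) = 0.0264 dits

No, they are not equal!

This asymmetry is why KL divergence is not a true distance metric.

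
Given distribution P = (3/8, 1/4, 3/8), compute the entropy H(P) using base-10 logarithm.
0.4700 dits

Shannon entropy is H(X) = -Σ p(x) log p(x).

For P = (3/8, 1/4, 3/8):
H = -3/8 × log_10(3/8) -1/4 × log_10(1/4) -3/8 × log_10(3/8)
H = 0.4700 dits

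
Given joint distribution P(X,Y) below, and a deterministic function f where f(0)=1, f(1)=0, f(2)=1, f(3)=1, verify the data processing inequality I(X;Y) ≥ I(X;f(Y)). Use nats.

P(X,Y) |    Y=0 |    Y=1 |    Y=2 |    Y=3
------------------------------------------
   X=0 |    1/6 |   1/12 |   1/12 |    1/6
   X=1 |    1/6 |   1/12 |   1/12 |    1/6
I(X;Y) = 0.0000, I(X;f(Y)) = 0.0000, inequality holds: 0.0000 ≥ 0.0000

Data Processing Inequality: For any Markov chain X → Y → Z, we have I(X;Y) ≥ I(X;Z).

Here Z = f(Y) is a deterministic function of Y, forming X → Y → Z.

Original I(X;Y) = 0.0000 nats

After applying f:
P(X,Z) where Z=f(Y):
- P(X,Z=0) = P(X,Y=1)
- P(X,Z=1) = P(X,Y=0) + P(X,Y=2) + P(X,Y=3)

I(X;Z) = I(X;f(Y)) = 0.0000 nats

Verification: 0.0000 ≥ 0.0000 ✓

Information cannot be created by processing; the function f can only lose information about X.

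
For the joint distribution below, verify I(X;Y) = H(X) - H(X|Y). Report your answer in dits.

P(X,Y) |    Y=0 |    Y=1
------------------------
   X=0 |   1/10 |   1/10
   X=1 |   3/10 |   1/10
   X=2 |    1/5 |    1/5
I(X;Y) = 0.0140 dits

Mutual information has multiple equivalent forms:
- I(X;Y) = H(X) - H(X|Y)
- I(X;Y) = H(Y) - H(Y|X)
- I(X;Y) = H(X) + H(Y) - H(X,Y)

Computing all quantities:
H(X) = 0.4581, H(Y) = 0.2923, H(X,Y) = 0.7365
H(X|Y) = 0.4442, H(Y|X) = 0.2783

Verification:
H(X) - H(X|Y) = 0.4581 - 0.4442 = 0.0140
H(Y) - H(Y|X) = 0.2923 - 0.2783 = 0.0140
H(X) + H(Y) - H(X,Y) = 0.4581 + 0.2923 - 0.7365 = 0.0140

All forms give I(X;Y) = 0.0140 dits. ✓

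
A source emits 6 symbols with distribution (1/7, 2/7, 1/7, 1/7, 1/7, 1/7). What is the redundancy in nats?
0.0439 nats

Redundancy measures how far a source is from maximum entropy:
R = H_max - H(X)

Maximum entropy for 6 symbols: H_max = log_e(6) = 1.7918 nats
Actual entropy: H(X) = 1.7479 nats
Redundancy: R = 1.7918 - 1.7479 = 0.0439 nats

This redundancy represents potential for compression: the source could be compressed by 0.0439 nats per symbol.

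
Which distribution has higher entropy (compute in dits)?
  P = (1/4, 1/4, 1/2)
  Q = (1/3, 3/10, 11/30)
Q

Computing entropies in dits:
H(P) = 0.4515
H(Q) = 0.4757

Distribution Q has higher entropy.

Intuition: The distribution closer to uniform (more spread out) has higher entropy.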